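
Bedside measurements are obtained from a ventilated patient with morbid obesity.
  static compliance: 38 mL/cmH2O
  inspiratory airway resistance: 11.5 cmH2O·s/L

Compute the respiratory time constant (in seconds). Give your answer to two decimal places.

τ = R × C = 11.5 × 38 mL/cmH2O = 11.5 × 0.038 L/cmH2O = 0.437 s.

0.44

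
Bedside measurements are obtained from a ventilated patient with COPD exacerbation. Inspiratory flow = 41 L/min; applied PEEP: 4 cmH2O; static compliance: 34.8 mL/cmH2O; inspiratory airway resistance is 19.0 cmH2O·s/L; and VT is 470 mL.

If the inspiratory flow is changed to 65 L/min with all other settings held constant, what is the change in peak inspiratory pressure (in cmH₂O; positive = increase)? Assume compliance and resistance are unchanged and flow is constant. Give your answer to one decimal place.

Flow: 41 L/min ÷ 60 = 0.6833 L/s.
New flow: 65 L/min ÷ 60 = 1.0833 L/s.
PIP = Vt/C + R·V̇ + PEEP (constant-flow equation of motion).
Only the resistive term changes: ΔPIP = R × ΔV̇ = 19.0 × (1.0833 − 0.6833) = 19.0 × 0.4 = 7.6 cmH2O.

7.6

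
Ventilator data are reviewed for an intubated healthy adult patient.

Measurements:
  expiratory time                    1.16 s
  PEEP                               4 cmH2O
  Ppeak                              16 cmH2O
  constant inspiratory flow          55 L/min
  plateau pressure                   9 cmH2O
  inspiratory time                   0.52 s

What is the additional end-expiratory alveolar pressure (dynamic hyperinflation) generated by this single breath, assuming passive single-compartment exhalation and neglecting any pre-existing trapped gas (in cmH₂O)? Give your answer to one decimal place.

1.0

Flow: 55 L/min ÷ 60 = 0.9167 L/s.
Vt = flow × Ti = 0.9167 L/s × 0.52 s × 1000 mL/L = 476.68 mL.
R = (PIP − Pplat)/V̇ = (16 − 9) / 0.9167 = 7.0/0.9167 = 7.636 cmH2O·s/L.
C = Vt/(Pplat − PEEP) = 476.68 / (9 − 4) = 476.68/5.0 = 95.336 mL/cmH2O.
τ = R × C = 7.636 × 0.09534 L/cmH2O = 0.728 s.
Fraction remaining = e^(−Te/τ) = e^(−1.16/0.728) = 0.2032; trapped volume = 476.68 × 0.2032 = 96.861 mL.
Additional alveolar pressure from trapping ≈ V_trapped / C = 96.861 / 95.336 = 1.016 cmH2O.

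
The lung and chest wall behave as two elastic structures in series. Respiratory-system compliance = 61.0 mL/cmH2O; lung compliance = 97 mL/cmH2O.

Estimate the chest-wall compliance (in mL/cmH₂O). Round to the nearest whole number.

164

1/Ccw = 1/Crs − 1/CL.
1/Ccw = 1/61.0 − 1/97 = 0.006084.
Ccw = 164.37 mL/cmH2O.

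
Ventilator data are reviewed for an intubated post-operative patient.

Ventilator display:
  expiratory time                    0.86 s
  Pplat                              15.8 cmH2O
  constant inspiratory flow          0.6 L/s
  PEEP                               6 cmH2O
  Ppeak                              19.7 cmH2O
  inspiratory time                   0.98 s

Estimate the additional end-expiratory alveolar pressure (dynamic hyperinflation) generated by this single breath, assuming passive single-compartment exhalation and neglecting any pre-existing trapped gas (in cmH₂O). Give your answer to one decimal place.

1.1

Vt = flow × Ti = 0.6 L/s × 0.98 s × 1000 mL/L = 588.0 mL.
R = (PIP − Pplat)/V̇ = (19.7 − 15.8) / 0.6 = 3.9/0.6 = 6.5 cmH2O·s/L.
C = Vt/(Pplat − PEEP) = 588.0 / (15.8 − 6) = 588.0/9.8 = 60.0 mL/cmH2O.
τ = R × C = 6.5 × 0.06 L/cmH2O = 0.39 s.
Fraction remaining = e^(−Te/τ) = e^(−0.86/0.39) = 0.1102; trapped volume = 588.0 × 0.1102 = 64.798 mL.
Additional alveolar pressure from trapping ≈ V_trapped / C = 64.798 / 60.0 = 1.08 cmH2O.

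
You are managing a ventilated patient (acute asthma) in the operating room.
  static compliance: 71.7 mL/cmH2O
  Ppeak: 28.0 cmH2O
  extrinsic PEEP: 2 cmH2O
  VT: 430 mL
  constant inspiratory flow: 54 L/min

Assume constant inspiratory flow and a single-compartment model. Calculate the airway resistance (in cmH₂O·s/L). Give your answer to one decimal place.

Flow: 54 L/min ÷ 60 = 0.9 L/s.
Equation of motion (constant flow): PIP = Vt/C + R·V̇ + PEEP.
R·V̇ = PIP − Vt/C − PEEP = 28.0 − 430/71.7 − 2 = 28.0 − 5.997 − 2 = 20.003 cmH2O.
R = 20.003 / 0.9 = 22.226 cmH2O·s/L.

22.2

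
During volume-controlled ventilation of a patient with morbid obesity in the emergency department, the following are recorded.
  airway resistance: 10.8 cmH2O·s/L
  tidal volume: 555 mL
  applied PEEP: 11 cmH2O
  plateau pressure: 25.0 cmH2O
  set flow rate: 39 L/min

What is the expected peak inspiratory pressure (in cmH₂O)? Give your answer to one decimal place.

32.0

Flow: 39 L/min ÷ 60 = 0.65 L/s.
PIP = Pplat + Raw × flow = 25.0 + 10.8 × 0.65 = 25.0 + 7.02 = 32.02 cmH2O.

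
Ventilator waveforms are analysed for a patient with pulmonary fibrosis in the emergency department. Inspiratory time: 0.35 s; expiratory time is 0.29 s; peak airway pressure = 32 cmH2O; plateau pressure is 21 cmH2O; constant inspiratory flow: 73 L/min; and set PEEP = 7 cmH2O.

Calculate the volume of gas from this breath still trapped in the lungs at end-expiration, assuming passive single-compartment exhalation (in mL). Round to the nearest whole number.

Flow: 73 L/min ÷ 60 = 1.2167 L/s.
Vt = flow × Ti = 1.2167 L/s × 0.35 s × 1000 mL/L = 425.85 mL.
R = (PIP − Pplat)/V̇ = (32 − 21) / 1.2167 = 11.0/1.2167 = 9.041 cmH2O·s/L.
C = Vt/(Pplat − PEEP) = 425.85 / (21 − 7) = 425.85/14.0 = 30.418 mL/cmH2O.
τ = R × C = 9.041 × 0.03042 L/cmH2O = 0.275 s.
Fraction remaining = e^(−Te/τ) = e^(−0.29/0.275) = 0.3484.
Trapped volume = 425.85 × 0.3484 = 148.37 mL.

148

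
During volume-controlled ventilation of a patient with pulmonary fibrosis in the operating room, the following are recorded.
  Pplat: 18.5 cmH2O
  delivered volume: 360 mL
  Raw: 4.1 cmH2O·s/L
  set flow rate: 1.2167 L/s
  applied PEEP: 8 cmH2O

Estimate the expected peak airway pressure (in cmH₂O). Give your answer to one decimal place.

PIP = Pplat + Raw × flow = 18.5 + 4.1 × 1.2167 = 18.5 + 4.988 = 23.488 cmH2O.

23.5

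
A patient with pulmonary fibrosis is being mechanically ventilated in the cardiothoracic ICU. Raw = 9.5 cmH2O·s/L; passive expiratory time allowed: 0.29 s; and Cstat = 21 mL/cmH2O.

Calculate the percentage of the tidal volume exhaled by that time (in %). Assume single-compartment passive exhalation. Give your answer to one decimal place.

τ = R × C = 9.5 × 21 mL/cmH2O = 9.5 × 0.021 L/cmH2O = 0.1995 s.
Passive exhalation: V(t)/V₀ = e^(−t/τ) = e^(−0.29/0.1995) = 0.2337.
Fraction exhaled = 1 − 0.2337 = 0.7663 → 76.63%.

76.6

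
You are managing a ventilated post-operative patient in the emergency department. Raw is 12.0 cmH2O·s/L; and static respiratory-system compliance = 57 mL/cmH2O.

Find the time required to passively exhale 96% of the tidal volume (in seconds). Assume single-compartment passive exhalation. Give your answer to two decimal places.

τ = R × C = 12.0 × 57 mL/cmH2O = 12.0 × 0.057 L/cmH2O = 0.684 s.
Exhaled fraction f = 1 − e^(−t/τ) → t = −τ·ln(1 − f) = −0.684·ln(0.04) = 2.202 s.

2.20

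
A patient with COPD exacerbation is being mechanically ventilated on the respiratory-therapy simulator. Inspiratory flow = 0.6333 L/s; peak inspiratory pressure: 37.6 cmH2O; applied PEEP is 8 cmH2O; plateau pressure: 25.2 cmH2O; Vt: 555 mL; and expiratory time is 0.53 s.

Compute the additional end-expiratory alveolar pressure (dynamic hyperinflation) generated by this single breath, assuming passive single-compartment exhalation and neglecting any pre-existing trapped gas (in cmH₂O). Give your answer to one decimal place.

7.4

R = (PIP − Pplat)/V̇ = (37.6 − 25.2) / 0.6333 = 12.4/0.6333 = 19.58 cmH2O·s/L.
C = Vt/(Pplat − PEEP) = 555.0 / (25.2 − 8) = 555.0/17.2 = 32.267 mL/cmH2O.
τ = R × C = 19.58 × 0.03227 L/cmH2O = 0.6318 s.
Fraction remaining = e^(−Te/τ) = e^(−0.53/0.6318) = 0.4322; trapped volume = 555.0 × 0.4322 = 239.87 mL.
Additional alveolar pressure from trapping ≈ V_trapped / C = 239.87 / 32.267 = 7.434 cmH2O.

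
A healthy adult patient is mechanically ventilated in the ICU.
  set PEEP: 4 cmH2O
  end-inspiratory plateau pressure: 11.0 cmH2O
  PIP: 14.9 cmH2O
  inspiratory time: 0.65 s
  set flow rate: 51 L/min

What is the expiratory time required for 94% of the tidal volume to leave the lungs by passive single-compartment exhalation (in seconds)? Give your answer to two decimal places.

1.02

Flow: 51 L/min ÷ 60 = 0.85 L/s.
Vt = flow × Ti = 0.85 L/s × 0.65 s × 1000 mL/L = 552.5 mL.
R = (PIP − Pplat)/V̇ = (14.9 − 11.0) / 0.85 = 3.9/0.85 = 4.588 cmH2O·s/L.
C = Vt/(Pplat − PEEP) = 552.5 / (11.0 − 4) = 552.5/7.0 = 78.929 mL/cmH2O.
τ = R × C = 4.588 × 0.07893 L/cmH2O = 0.3621 s.
t = −τ·ln(1 − 0.94) = −0.3621·ln(0.06) = 1.019 s.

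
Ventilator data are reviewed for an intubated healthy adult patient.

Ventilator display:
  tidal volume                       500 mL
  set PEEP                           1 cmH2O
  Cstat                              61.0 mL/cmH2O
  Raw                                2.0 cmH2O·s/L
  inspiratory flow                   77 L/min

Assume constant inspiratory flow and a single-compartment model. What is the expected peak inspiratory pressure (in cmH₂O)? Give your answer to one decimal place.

Flow: 77 L/min ÷ 60 = 1.2833 L/s.
Equation of motion (constant flow): PIP = Vt/C + R·V̇ + PEEP.
PIP = 500/61.0 + 2.0×1.2833 + 1 = 8.197 + 2.567 + 1 = 11.764 cmH2O.

11.8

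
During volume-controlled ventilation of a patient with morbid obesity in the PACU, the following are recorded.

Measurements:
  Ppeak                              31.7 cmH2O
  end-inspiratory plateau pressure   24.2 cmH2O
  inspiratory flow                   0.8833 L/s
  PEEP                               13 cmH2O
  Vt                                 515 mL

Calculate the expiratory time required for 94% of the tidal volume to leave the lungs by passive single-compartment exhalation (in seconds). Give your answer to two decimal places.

R = (PIP − Pplat)/V̇ = (31.7 − 24.2) / 0.8833 = 7.5/0.8833 = 8.491 cmH2O·s/L.
C = Vt/(Pplat − PEEP) = 515.0 / (24.2 − 13) = 515.0/11.2 = 45.982 mL/cmH2O.
τ = R × C = 8.491 × 0.04598 L/cmH2O = 0.3904 s.
t = −τ·ln(1 − 0.94) = −0.3904·ln(0.06) = 1.098 s.

1.10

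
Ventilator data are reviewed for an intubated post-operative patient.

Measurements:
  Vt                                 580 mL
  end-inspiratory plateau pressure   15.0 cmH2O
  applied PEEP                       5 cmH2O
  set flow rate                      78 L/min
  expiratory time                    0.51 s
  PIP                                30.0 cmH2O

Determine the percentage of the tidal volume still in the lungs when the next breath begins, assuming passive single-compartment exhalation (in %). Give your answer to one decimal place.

Flow: 78 L/min ÷ 60 = 1.3 L/s.
R = (PIP − Pplat)/V̇ = (30.0 − 15.0) / 1.3 = 15.0/1.3 = 11.538 cmH2O·s/L.
C = Vt/(Pplat − PEEP) = 580.0 / (15.0 − 5) = 580.0/10.0 = 58.0 mL/cmH2O.
τ = R × C = 11.538 × 0.058 L/cmH2O = 0.6692 s.
Fraction remaining at end-expiration = e^(−Te/τ) = e^(−0.51/0.6692) = 0.4667 → 46.67%.

46.7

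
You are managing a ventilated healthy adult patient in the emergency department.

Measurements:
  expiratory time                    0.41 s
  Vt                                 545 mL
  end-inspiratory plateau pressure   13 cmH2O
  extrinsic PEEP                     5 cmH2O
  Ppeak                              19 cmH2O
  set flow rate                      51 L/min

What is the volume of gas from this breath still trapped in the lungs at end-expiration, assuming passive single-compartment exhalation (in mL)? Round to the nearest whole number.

Flow: 51 L/min ÷ 60 = 0.85 L/s.
R = (PIP − Pplat)/V̇ = (19 − 13) / 0.85 = 6.0/0.85 = 7.059 cmH2O·s/L.
C = Vt/(Pplat − PEEP) = 545.0 / (13 − 5) = 545.0/8.0 = 68.125 mL/cmH2O.
τ = R × C = 7.059 × 0.06813 L/cmH2O = 0.4809 s.
Fraction remaining = e^(−Te/τ) = e^(−0.41/0.4809) = 0.4263.
Trapped volume = 545.0 × 0.4263 = 232.33 mL.

232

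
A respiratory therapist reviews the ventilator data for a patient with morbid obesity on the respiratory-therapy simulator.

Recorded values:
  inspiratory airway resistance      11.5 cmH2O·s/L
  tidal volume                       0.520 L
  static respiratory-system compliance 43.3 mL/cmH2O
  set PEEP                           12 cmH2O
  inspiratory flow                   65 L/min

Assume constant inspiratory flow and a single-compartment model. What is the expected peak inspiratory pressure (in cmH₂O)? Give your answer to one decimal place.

36.5

Flow: 65 L/min ÷ 60 = 1.0833 L/s.
Equation of motion (constant flow): PIP = Vt/C + R·V̇ + PEEP.
PIP = 520/43.3 + 11.5×1.0833 + 12 = 12.009 + 12.458 + 12 = 36.467 cmH2O.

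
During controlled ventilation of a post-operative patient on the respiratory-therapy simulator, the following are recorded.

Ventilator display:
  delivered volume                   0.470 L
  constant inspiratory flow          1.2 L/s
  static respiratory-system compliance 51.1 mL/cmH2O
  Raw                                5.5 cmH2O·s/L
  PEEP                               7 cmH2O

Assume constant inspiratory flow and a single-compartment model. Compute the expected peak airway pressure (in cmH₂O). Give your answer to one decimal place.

Equation of motion (constant flow): PIP = Vt/C + R·V̇ + PEEP.
PIP = 470/51.1 + 5.5×1.2 + 7 = 9.198 + 6.6 + 7 = 22.798 cmH2O.

22.8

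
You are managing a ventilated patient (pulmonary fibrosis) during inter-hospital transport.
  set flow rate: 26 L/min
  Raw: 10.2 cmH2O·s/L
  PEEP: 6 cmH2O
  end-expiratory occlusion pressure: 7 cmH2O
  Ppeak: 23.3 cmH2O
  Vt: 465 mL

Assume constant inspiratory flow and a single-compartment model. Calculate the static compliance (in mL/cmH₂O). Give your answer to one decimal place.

39.1

Flow: 26 L/min ÷ 60 = 0.4333 L/s.
Total PEEP = 7 cmH2O (set 6 + intrinsic 1); this is the baseline alveolar pressure.
Equation of motion (constant flow): PIP = Vt/C + R·V̇ + PEEP.
Vt/C = PIP − R·V̇ − PEEP = 23.3 − 10.2×0.4333 − 7 = 23.3 − 4.42 − 7 = 11.88 cmH2O.
C = Vt / 11.88 = 465 / 11.88 = 39.141 mL/cmH2O.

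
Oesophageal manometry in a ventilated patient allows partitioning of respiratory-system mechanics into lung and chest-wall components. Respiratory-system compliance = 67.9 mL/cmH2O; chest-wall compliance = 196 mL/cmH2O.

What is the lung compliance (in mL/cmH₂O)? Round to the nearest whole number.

1/CL = 1/Crs − 1/Ccw.
1/CL = 1/67.9 − 1/196 = 0.009625.
CL = 103.9 mL/cmH2O.

104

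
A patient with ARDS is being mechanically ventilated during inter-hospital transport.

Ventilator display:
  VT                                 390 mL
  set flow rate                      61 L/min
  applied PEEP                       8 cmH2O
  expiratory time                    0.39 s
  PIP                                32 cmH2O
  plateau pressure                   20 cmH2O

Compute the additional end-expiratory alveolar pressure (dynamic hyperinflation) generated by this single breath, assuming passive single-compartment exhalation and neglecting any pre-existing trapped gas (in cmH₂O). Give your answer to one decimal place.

Flow: 61 L/min ÷ 60 = 1.0167 L/s.
R = (PIP − Pplat)/V̇ = (32 − 20) / 1.0167 = 12.0/1.0167 = 11.803 cmH2O·s/L.
C = Vt/(Pplat − PEEP) = 390.0 / (20 − 8) = 390.0/12.0 = 32.5 mL/cmH2O.
τ = R × C = 11.803 × 0.0325 L/cmH2O = 0.3836 s.
Fraction remaining = e^(−Te/τ) = e^(−0.39/0.3836) = 0.3618; trapped volume = 390.0 × 0.3618 = 141.1 mL.
Additional alveolar pressure from trapping ≈ V_trapped / C = 141.1 / 32.5 = 4.342 cmH2O.

4.3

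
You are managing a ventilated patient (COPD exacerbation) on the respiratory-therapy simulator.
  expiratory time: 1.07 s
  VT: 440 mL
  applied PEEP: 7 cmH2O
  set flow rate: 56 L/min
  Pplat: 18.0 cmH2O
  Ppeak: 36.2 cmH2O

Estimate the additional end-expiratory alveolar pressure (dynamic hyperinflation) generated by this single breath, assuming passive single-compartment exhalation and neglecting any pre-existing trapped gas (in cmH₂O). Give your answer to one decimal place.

2.8

Flow: 56 L/min ÷ 60 = 0.9333 L/s.
R = (PIP − Pplat)/V̇ = (36.2 − 18.0) / 0.9333 = 18.2/0.9333 = 19.501 cmH2O·s/L.
C = Vt/(Pplat − PEEP) = 440.0 / (18.0 − 7) = 440.0/11.0 = 40.0 mL/cmH2O.
τ = R × C = 19.501 × 0.04 L/cmH2O = 0.78 s.
Fraction remaining = e^(−Te/τ) = e^(−1.07/0.78) = 0.2537; trapped volume = 440.0 × 0.2537 = 111.63 mL.
Additional alveolar pressure from trapping ≈ V_trapped / C = 111.63 / 40.0 = 2.791 cmH2O.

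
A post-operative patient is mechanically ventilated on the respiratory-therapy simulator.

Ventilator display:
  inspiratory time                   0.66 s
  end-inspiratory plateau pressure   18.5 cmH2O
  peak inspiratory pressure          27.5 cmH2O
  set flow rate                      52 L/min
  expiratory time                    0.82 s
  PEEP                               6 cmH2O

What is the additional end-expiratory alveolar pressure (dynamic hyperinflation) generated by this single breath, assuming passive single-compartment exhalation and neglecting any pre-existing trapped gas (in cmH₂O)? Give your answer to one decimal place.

2.2

Flow: 52 L/min ÷ 60 = 0.8667 L/s.
Vt = flow × Ti = 0.8667 L/s × 0.66 s × 1000 mL/L = 572.02 mL.
R = (PIP − Pplat)/V̇ = (27.5 − 18.5) / 0.8667 = 9.0/0.8667 = 10.384 cmH2O·s/L.
C = Vt/(Pplat − PEEP) = 572.02 / (18.5 − 6) = 572.02/12.5 = 45.762 mL/cmH2O.
τ = R × C = 10.384 × 0.04576 L/cmH2O = 0.4752 s.
Fraction remaining = e^(−Te/τ) = e^(−0.82/0.4752) = 0.1781; trapped volume = 572.02 × 0.1781 = 101.88 mL.
Additional alveolar pressure from trapping ≈ V_trapped / C = 101.88 / 45.762 = 2.226 cmH2O.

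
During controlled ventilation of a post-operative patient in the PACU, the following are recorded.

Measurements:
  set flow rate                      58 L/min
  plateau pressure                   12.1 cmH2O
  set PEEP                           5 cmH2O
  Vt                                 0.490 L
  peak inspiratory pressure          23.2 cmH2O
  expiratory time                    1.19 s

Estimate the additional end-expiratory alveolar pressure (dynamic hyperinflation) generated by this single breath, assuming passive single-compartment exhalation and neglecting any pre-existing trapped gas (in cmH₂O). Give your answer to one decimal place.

1.6

Flow: 58 L/min ÷ 60 = 0.9667 L/s.
R = (PIP − Pplat)/V̇ = (23.2 − 12.1) / 0.9667 = 11.1/0.9667 = 11.482 cmH2O·s/L.
C = Vt/(Pplat − PEEP) = 490.0 / (12.1 − 5) = 490.0/7.1 = 69.014 mL/cmH2O.
τ = R × C = 11.482 × 0.06901 L/cmH2O = 0.7924 s.
Fraction remaining = e^(−Te/τ) = e^(−1.19/0.7924) = 0.2227; trapped volume = 490.0 × 0.2227 = 109.12 mL.
Additional alveolar pressure from trapping ≈ V_trapped / C = 109.12 / 69.014 = 1.581 cmH2O.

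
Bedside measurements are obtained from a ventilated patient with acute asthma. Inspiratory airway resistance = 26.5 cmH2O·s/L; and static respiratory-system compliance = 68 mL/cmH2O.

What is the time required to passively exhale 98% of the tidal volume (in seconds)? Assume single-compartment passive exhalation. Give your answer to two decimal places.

7.05

τ = R × C = 26.5 × 68 mL/cmH2O = 26.5 × 0.068 L/cmH2O = 1.802 s.
Exhaled fraction f = 1 − e^(−t/τ) → t = −τ·ln(1 − f) = −1.802·ln(0.02) = 7.049 s.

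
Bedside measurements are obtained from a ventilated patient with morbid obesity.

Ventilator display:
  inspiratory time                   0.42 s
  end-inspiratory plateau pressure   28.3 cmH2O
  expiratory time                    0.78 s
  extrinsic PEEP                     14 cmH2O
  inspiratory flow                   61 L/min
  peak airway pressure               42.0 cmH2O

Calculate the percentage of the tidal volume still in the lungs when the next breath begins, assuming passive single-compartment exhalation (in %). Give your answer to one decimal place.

Flow: 61 L/min ÷ 60 = 1.0167 L/s.
Vt = flow × Ti = 1.0167 L/s × 0.42 s × 1000 mL/L = 427.01 mL.
R = (PIP − Pplat)/V̇ = (42.0 − 28.3) / 1.0167 = 13.7/1.0167 = 13.475 cmH2O·s/L.
C = Vt/(Pplat − PEEP) = 427.01 / (28.3 − 14) = 427.01/14.3 = 29.861 mL/cmH2O.
τ = R × C = 13.475 × 0.02986 L/cmH2O = 0.4024 s.
Fraction remaining at end-expiration = e^(−Te/τ) = e^(−0.78/0.4024) = 0.1439 → 14.39%.

14.4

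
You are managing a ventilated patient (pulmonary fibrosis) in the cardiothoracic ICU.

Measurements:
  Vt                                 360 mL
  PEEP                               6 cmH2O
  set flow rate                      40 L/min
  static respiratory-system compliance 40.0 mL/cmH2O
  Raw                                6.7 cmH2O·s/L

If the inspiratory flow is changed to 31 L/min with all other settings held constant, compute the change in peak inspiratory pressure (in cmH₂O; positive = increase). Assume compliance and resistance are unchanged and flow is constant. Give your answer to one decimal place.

-1.0

Flow: 40 L/min ÷ 60 = 0.6667 L/s.
New flow: 31 L/min ÷ 60 = 0.5167 L/s.
PIP = Vt/C + R·V̇ + PEEP (constant-flow equation of motion).
Only the resistive term changes: ΔPIP = R × ΔV̇ = 6.7 × (0.5167 − 0.6667) = 6.7 × -0.15 = -1.005 cmH2O.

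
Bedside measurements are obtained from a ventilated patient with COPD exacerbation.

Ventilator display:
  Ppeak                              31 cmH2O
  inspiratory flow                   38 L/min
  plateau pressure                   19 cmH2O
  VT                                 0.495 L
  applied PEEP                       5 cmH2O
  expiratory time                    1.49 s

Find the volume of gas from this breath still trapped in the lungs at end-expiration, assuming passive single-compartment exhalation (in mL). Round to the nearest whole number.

54

Flow: 38 L/min ÷ 60 = 0.6333 L/s.
R = (PIP − Pplat)/V̇ = (31 − 19) / 0.6333 = 12.0/0.6333 = 18.948 cmH2O·s/L.
C = Vt/(Pplat − PEEP) = 495.0 / (19 − 5) = 495.0/14.0 = 35.357 mL/cmH2O.
τ = R × C = 18.948 × 0.03536 L/cmH2O = 0.67 s.
Fraction remaining = e^(−Te/τ) = e^(−1.49/0.67) = 0.1082.
Trapped volume = 495.0 × 0.1082 = 53.559 mL.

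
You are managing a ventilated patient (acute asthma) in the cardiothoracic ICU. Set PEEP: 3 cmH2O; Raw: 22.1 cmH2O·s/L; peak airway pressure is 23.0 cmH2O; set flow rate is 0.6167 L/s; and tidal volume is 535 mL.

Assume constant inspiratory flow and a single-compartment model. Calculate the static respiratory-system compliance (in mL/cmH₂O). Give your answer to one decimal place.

84.0

Equation of motion (constant flow): PIP = Vt/C + R·V̇ + PEEP.
Vt/C = PIP − R·V̇ − PEEP = 23.0 − 22.1×0.6167 − 3 = 23.0 − 13.629 − 3 = 6.371 cmH2O.
C = Vt / 6.371 = 535 / 6.371 = 83.974 mL/cmH2O.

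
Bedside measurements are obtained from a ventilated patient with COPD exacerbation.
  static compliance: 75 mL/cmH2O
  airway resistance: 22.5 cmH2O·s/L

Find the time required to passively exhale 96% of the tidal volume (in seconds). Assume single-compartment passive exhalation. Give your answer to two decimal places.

τ = R × C = 22.5 × 75 mL/cmH2O = 22.5 × 0.075 L/cmH2O = 1.688 s.
Exhaled fraction f = 1 − e^(−t/τ) → t = −τ·ln(1 − f) = −1.688·ln(0.04) = 5.433 s.

5.43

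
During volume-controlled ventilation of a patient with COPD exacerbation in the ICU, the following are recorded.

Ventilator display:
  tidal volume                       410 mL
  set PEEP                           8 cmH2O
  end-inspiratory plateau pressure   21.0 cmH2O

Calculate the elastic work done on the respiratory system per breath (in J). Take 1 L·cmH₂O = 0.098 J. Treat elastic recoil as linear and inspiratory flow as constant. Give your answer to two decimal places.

Elastic work ≈ ½ × (Pplat − PEEP) × Vt = 0.5 × (21.0 − 8) × 0.410 L = 0.5 × 13.0 × 0.410 = 2.665 L·cmH2O.
× 0.098 J/(L·cmH2O) → 0.2612 J.

0.26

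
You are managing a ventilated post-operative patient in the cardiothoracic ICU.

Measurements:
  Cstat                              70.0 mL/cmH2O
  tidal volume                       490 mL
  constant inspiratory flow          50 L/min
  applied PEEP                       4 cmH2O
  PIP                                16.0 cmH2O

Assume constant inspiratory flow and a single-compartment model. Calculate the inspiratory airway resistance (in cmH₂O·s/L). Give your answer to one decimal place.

Flow: 50 L/min ÷ 60 = 0.8333 L/s.
Equation of motion (constant flow): PIP = Vt/C + R·V̇ + PEEP.
R·V̇ = PIP − Vt/C − PEEP = 16.0 − 490/70.0 − 4 = 16.0 − 7.0 − 4 = 5.0 cmH2O.
R = 5.0 / 0.8333 = 6.0 cmH2O·s/L.

6.0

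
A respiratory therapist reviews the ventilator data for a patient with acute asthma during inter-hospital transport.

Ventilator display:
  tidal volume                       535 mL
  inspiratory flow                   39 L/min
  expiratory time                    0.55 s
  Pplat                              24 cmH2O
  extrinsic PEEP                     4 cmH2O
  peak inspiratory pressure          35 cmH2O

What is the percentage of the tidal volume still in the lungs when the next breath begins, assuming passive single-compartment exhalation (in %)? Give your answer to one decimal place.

29.7

Flow: 39 L/min ÷ 60 = 0.65 L/s.
R = (PIP − Pplat)/V̇ = (35 − 24) / 0.65 = 11.0/0.65 = 16.923 cmH2O·s/L.
C = Vt/(Pplat − PEEP) = 535.0 / (24 − 4) = 535.0/20.0 = 26.75 mL/cmH2O.
τ = R × C = 16.923 × 0.02675 L/cmH2O = 0.4527 s.
Fraction remaining at end-expiration = e^(−Te/τ) = e^(−0.55/0.4527) = 0.2967 → 29.67%.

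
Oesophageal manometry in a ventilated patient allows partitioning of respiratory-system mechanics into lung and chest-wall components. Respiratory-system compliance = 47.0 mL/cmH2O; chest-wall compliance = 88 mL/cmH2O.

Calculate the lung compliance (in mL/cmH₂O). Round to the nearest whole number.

101

1/CL = 1/Crs − 1/Ccw.
1/CL = 1/47.0 − 1/88 = 0.009913.
CL = 100.88 mL/cmH2O.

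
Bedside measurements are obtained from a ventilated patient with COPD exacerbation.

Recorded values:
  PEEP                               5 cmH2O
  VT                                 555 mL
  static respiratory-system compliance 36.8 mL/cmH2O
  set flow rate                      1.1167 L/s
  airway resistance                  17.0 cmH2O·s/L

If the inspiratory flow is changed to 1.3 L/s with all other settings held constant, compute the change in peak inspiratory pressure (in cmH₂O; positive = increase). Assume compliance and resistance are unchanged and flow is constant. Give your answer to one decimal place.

3.1

PIP = Vt/C + R·V̇ + PEEP (constant-flow equation of motion).
Only the resistive term changes: ΔPIP = R × ΔV̇ = 17.0 × (1.3 − 1.1167) = 17.0 × 0.1833 = 3.116 cmH2O.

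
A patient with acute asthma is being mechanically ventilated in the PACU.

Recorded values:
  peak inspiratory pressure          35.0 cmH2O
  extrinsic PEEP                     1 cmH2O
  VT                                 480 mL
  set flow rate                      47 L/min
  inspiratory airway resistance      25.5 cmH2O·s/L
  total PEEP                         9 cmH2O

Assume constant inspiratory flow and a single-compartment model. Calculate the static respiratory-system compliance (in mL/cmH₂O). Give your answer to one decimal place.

79.7

Flow: 47 L/min ÷ 60 = 0.7833 L/s.
Total PEEP = 9 cmH2O (set 1 + intrinsic 8); this is the baseline alveolar pressure.
Equation of motion (constant flow): PIP = Vt/C + R·V̇ + PEEP.
Vt/C = PIP − R·V̇ − PEEP = 35.0 − 25.5×0.7833 − 9 = 35.0 − 19.974 − 9 = 6.026 cmH2O.
C = Vt / 6.026 = 480 / 6.026 = 79.655 mL/cmH2O.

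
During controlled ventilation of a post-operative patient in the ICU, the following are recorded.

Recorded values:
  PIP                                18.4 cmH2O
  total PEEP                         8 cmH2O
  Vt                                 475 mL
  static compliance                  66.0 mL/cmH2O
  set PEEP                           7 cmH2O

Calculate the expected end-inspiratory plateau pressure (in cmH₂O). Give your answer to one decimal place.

End-expiratory occlusion gives total PEEP = 8 cmH2O (intrinsic PEEP = 8 − 7 = 1). Use total PEEP for the elastic gradient.
Pplat = PEEPtotal + Vt / Cstat = 8 + 475 / 66.0 = 8 + 7.197 = 15.197 cmH2O.

15.2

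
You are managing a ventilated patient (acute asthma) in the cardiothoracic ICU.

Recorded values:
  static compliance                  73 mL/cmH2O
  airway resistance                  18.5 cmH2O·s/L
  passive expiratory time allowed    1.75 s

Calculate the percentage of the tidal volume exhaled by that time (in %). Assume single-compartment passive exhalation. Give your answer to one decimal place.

72.6

τ = R × C = 18.5 × 73 mL/cmH2O = 18.5 × 0.073 L/cmH2O = 1.351 s.
Passive exhalation: V(t)/V₀ = e^(−t/τ) = e^(−1.75/1.351) = 0.2738.
Fraction exhaled = 1 − 0.2738 = 0.7262 → 72.62%.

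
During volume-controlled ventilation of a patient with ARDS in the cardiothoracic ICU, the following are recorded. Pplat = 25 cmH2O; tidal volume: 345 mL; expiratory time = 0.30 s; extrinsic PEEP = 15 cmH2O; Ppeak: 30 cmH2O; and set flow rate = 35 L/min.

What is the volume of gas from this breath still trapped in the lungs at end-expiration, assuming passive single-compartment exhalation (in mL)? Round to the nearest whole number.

125

Flow: 35 L/min ÷ 60 = 0.5833 L/s.
R = (PIP − Pplat)/V̇ = (30 − 25) / 0.5833 = 5.0/0.5833 = 8.572 cmH2O·s/L.
C = Vt/(Pplat − PEEP) = 345.0 / (25 − 15) = 345.0/10.0 = 34.5 mL/cmH2O.
τ = R × C = 8.572 × 0.0345 L/cmH2O = 0.2957 s.
Fraction remaining = e^(−Te/τ) = e^(−0.30/0.2957) = 0.3626.
Trapped volume = 345.0 × 0.3626 = 125.1 mL.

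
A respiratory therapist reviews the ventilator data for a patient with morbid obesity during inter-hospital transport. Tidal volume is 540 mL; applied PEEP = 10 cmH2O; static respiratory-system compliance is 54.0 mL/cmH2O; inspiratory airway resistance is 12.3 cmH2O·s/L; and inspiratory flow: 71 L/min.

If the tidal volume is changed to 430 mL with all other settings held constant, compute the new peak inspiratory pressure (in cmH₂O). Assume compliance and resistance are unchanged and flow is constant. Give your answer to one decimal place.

Flow: 71 L/min ÷ 60 = 1.1833 L/s.
PIP = Vt/C + R·V̇ + PEEP (constant-flow equation of motion).
Only the elastic term changes: ΔPIP = ΔVt / C = (430 − 540) / 54.0 = -2.037 cmH2O.
Original PIP = 540/54.0 + 12.3×1.1833 + 10 = 34.555 cmH2O; new PIP = 34.555 + (-2.037) = 32.518 cmH2O.

32.5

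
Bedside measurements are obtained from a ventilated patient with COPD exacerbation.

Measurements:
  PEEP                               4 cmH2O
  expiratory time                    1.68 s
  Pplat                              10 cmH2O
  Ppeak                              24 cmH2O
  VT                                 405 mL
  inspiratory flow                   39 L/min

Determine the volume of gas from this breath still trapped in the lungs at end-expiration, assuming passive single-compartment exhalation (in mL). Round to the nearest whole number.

128

Flow: 39 L/min ÷ 60 = 0.65 L/s.
R = (PIP − Pplat)/V̇ = (24 − 10) / 0.65 = 14.0/0.65 = 21.538 cmH2O·s/L.
C = Vt/(Pplat − PEEP) = 405.0 / (10 − 4) = 405.0/6.0 = 67.5 mL/cmH2O.
τ = R × C = 21.538 × 0.0675 L/cmH2O = 1.454 s.
Fraction remaining = e^(−Te/τ) = e^(−1.68/1.454) = 0.3149.
Trapped volume = 405.0 × 0.3149 = 127.53 mL.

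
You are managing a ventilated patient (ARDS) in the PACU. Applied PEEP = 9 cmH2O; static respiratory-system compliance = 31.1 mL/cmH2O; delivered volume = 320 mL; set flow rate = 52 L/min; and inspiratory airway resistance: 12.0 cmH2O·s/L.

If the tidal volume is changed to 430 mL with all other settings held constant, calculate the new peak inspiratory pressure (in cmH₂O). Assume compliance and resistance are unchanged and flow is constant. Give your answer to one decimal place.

33.2

Flow: 52 L/min ÷ 60 = 0.8667 L/s.
PIP = Vt/C + R·V̇ + PEEP (constant-flow equation of motion).
Only the elastic term changes: ΔPIP = ΔVt / C = (430 − 320) / 31.1 = 3.537 cmH2O.
Original PIP = 320/31.1 + 12.0×0.8667 + 9 = 29.69 cmH2O; new PIP = 29.69 + (3.537) = 33.227 cmH2O.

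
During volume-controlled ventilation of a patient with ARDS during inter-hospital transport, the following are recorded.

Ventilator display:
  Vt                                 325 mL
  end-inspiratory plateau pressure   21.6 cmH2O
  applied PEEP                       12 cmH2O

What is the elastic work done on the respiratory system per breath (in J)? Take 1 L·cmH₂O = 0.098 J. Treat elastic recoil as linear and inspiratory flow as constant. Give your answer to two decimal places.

0.15

Elastic work ≈ ½ × (Pplat − PEEP) × Vt = 0.5 × (21.6 − 12) × 0.325 L = 0.5 × 9.6 × 0.325 = 1.56 L·cmH2O.
× 0.098 J/(L·cmH2O) → 0.1529 J.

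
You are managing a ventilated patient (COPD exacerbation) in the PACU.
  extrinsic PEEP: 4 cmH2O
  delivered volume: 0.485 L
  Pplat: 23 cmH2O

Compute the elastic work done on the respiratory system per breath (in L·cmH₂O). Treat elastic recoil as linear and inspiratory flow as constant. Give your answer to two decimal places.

4.61

Elastic work ≈ ½ × (Pplat − PEEP) × Vt = 0.5 × (23 − 4) × 0.485 L = 0.5 × 19.0 × 0.485 = 4.608 L·cmH2O.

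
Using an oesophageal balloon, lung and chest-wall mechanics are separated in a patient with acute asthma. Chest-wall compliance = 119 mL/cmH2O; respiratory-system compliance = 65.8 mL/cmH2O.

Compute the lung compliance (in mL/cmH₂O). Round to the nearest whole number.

147

1/CL = 1/Crs − 1/Ccw.
1/CL = 1/65.8 − 1/119 = 0.006794.
CL = 147.19 mL/cmH2O.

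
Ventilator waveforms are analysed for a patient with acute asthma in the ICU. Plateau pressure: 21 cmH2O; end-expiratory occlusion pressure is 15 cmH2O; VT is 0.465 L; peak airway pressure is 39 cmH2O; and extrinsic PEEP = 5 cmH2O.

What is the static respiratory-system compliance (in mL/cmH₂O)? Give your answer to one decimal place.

End-expiratory occlusion gives total PEEP = 15 cmH2O (intrinsic PEEP = 15 − 5 = 10). Use total PEEP for the elastic gradient.
Cstat = Vt / (Pplat − PEEPtotal) = 465 / (21 − 15) = 465 / 6.0 = 77.5 mL/cmH2O.

77.5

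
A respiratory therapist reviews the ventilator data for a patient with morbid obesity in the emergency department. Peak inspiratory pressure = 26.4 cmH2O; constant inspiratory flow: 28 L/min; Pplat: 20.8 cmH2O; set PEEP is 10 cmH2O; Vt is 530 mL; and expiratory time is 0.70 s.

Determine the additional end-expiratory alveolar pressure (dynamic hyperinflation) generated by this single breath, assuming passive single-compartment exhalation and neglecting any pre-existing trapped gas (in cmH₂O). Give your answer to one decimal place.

Flow: 28 L/min ÷ 60 = 0.4667 L/s.
R = (PIP − Pplat)/V̇ = (26.4 − 20.8) / 0.4667 = 5.6/0.4667 = 11.999 cmH2O·s/L.
C = Vt/(Pplat − PEEP) = 530.0 / (20.8 − 10) = 530.0/10.8 = 49.074 mL/cmH2O.
τ = R × C = 11.999 × 0.04907 L/cmH2O = 0.5888 s.
Fraction remaining = e^(−Te/τ) = e^(−0.70/0.5888) = 0.3046; trapped volume = 530.0 × 0.3046 = 161.44 mL.
Additional alveolar pressure from trapping ≈ V_trapped / C = 161.44 / 49.074 = 3.29 cmH2O.

3.3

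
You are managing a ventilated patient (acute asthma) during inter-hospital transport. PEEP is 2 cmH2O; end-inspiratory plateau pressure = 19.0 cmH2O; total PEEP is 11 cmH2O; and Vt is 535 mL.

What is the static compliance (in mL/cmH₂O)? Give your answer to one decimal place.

End-expiratory occlusion gives total PEEP = 11 cmH2O (intrinsic PEEP = 11 − 2 = 9). Use total PEEP for the elastic gradient.
Cstat = Vt / (Pplat − PEEPtotal) = 535 / (19.0 − 11) = 535 / 8.0 = 66.875 mL/cmH2O.

66.9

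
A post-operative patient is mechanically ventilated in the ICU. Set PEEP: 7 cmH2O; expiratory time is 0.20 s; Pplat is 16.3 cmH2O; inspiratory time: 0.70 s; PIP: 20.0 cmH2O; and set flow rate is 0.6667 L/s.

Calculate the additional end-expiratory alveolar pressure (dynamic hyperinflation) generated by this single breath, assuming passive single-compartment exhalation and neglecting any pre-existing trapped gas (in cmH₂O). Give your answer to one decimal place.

4.5

Vt = flow × Ti = 0.6667 L/s × 0.70 s × 1000 mL/L = 466.69 mL.
R = (PIP − Pplat)/V̇ = (20.0 − 16.3) / 0.6667 = 3.7/0.6667 = 5.55 cmH2O·s/L.
C = Vt/(Pplat − PEEP) = 466.69 / (16.3 − 7) = 466.69/9.3 = 50.182 mL/cmH2O.
τ = R × C = 5.55 × 0.05018 L/cmH2O = 0.2785 s.
Fraction remaining = e^(−Te/τ) = e^(−0.20/0.2785) = 0.4877; trapped volume = 466.69 × 0.4877 = 227.6 mL.
Additional alveolar pressure from trapping ≈ V_trapped / C = 227.6 / 50.182 = 4.535 cmH2O.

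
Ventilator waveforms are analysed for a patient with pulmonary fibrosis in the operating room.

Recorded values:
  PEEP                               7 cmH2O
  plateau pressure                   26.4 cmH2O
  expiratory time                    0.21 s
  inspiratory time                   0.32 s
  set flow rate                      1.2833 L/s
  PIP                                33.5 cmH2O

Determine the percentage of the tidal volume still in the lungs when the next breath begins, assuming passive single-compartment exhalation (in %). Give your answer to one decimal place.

16.6

Vt = flow × Ti = 1.2833 L/s × 0.32 s × 1000 mL/L = 410.66 mL.
R = (PIP − Pplat)/V̇ = (33.5 − 26.4) / 1.2833 = 7.1/1.2833 = 5.533 cmH2O·s/L.
C = Vt/(Pplat − PEEP) = 410.66 / (26.4 − 7) = 410.66/19.4 = 21.168 mL/cmH2O.
τ = R × C = 5.533 × 0.02117 L/cmH2O = 0.1171 s.
Fraction remaining at end-expiration = e^(−Te/τ) = e^(−0.21/0.1171) = 0.1664 → 16.64%.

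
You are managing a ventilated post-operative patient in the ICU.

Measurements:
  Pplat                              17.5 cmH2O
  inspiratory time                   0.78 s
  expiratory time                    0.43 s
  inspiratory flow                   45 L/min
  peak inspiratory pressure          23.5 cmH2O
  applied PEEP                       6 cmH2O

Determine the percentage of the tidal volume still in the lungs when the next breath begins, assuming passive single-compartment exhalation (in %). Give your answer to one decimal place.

34.8

Flow: 45 L/min ÷ 60 = 0.75 L/s.
Vt = flow × Ti = 0.75 L/s × 0.78 s × 1000 mL/L = 585.0 mL.
R = (PIP − Pplat)/V̇ = (23.5 − 17.5) / 0.75 = 6.0/0.75 = 8.0 cmH2O·s/L.
C = Vt/(Pplat − PEEP) = 585.0 / (17.5 − 6) = 585.0/11.5 = 50.87 mL/cmH2O.
τ = R × C = 8.0 × 0.05087 L/cmH2O = 0.407 s.
Fraction remaining at end-expiration = e^(−Te/τ) = e^(−0.43/0.407) = 0.3477 → 34.77%.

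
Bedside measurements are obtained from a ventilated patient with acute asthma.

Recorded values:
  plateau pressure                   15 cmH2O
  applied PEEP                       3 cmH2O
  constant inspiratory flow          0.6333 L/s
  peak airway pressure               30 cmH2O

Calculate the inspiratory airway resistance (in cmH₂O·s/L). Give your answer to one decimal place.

23.7

Raw = (PIP − Pplat) / flow = (30 − 15) / 0.6333 = 15.0 / 0.6333 = 23.685 cmH2O·s/L.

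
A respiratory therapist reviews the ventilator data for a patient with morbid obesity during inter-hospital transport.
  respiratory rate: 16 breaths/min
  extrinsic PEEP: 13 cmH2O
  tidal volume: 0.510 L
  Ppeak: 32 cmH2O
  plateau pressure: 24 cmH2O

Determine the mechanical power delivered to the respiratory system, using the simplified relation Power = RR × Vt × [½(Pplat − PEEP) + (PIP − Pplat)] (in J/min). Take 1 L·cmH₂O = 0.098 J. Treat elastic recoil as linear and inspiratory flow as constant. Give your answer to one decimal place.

10.8

Per-breath work = Vt × [½(Pplat−PEEP) + (PIP−Pplat)] = 0.510 × [0.5×11.0 + 8.0] = 0.510 × 13.5 = 6.885 L·cmH2O.
Power = 16 × 6.885 = 110.16 L·cmH2O/min.
× 0.098 J/(L·cmH2O) → 10.796 J/min.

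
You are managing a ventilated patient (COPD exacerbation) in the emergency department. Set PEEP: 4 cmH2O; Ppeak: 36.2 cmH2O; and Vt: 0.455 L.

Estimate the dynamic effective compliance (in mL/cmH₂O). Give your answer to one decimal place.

Dynamic compliance = Vt / (PIP − PEEP) = 455 / (36.2 − 4) = 455 / 32.2 = 14.13 mL/cmH2O.

14.1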